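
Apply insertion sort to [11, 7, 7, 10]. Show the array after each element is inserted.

First element 11 is already 'sorted'
Insert 7: shifted 1 elements -> [7, 11, 7, 10]
Insert 7: shifted 1 elements -> [7, 7, 11, 10]
Insert 10: shifted 1 elements -> [7, 7, 10, 11]


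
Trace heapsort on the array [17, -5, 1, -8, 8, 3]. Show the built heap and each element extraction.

Build heap: [17, 8, 3, -8, -5, 1]
Extract 17: [8, 1, 3, -8, -5, 17]
Extract 8: [3, 1, -5, -8, 8, 17]
Extract 3: [1, -8, -5, 3, 8, 17]
Extract 1: [-5, -8, 1, 3, 8, 17]
Extract -5: [-8, -5, 1, 3, 8, 17]


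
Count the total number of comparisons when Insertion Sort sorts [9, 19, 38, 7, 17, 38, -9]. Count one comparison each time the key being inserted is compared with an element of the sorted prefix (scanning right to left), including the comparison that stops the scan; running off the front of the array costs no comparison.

Insert 19: 9 <= 19 (stop) = 1 comparison(s) -> [9, 19, 38, 7, 17, 38, -9]
Insert 38: 19 <= 38 (stop) = 1 comparison(s) -> [9, 19, 38, 7, 17, 38, -9]
Insert 7: 38 > 7 (shift), 19 > 7 (shift), 9 > 7 (shift), reached front = 3 comparison(s) -> [7, 9, 19, 38, 17, 38, -9]
Insert 17: 38 > 17 (shift), 19 > 17 (shift), 9 <= 17 (stop) = 3 comparison(s) -> [7, 9, 17, 19, 38, 38, -9]
Insert 38: 38 <= 38 (stop) = 1 comparison(s) -> [7, 9, 17, 19, 38, 38, -9]
Insert -9: 38 > -9 (shift), 38 > -9 (shift), 19 > -9 (shift), 17 > -9 (shift), 9 > -9 (shift), 7 > -9 (shift), reached front = 6 comparison(s) -> [-9, 7, 9, 17, 19, 38, 38]
Total comparisons: 1 + 1 + 3 + 3 + 1 + 6 = 15


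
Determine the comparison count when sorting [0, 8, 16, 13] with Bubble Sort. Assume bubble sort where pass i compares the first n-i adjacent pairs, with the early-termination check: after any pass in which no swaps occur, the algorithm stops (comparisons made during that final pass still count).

Pass 1: compare adjacent pairs (0,1)..(2,3) = 3 comparison(s), 1 swap(s) -> [0, 8, 13, 16]
Pass 2: compare adjacent pairs (0,1)..(1,2) = 2 comparison(s), 0 swap(s) -> [0, 8, 13, 16]
No swaps in this pass, so bubble sort stops here.
Total comparisons: 3 + 2 = 5


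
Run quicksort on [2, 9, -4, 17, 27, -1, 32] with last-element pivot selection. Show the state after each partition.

Partition 1: pivot=32 at index 6 -> [2, 9, -4, 17, 27, -1, 32]
Partition 2: pivot=-1 at index 1 -> [-4, -1, 2, 17, 27, 9, 32]
Partition 3: pivot=9 at index 3 -> [-4, -1, 2, 9, 27, 17, 32]
Partition 4: pivot=17 at index 4 -> [-4, -1, 2, 9, 17, 27, 32]


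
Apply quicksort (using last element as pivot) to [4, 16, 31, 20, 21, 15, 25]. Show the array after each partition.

Partition 1: pivot=25 at index 5 -> [4, 16, 20, 21, 15, 25, 31]
Partition 2: pivot=15 at index 1 -> [4, 15, 20, 21, 16, 25, 31]
Partition 3: pivot=16 at index 2 -> [4, 15, 16, 21, 20, 25, 31]
Partition 4: pivot=20 at index 3 -> [4, 15, 16, 20, 21, 25, 31]


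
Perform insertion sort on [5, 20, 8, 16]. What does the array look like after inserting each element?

First element 5 is already 'sorted'
Insert 20: shifted 0 elements -> [5, 20, 8, 16]
Insert 8: shifted 1 elements -> [5, 8, 20, 16]
Insert 16: shifted 1 elements -> [5, 8, 16, 20]


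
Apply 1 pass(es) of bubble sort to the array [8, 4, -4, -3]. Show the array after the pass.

After pass 1: [4, -4, -3, 8] (3 swaps)
Total swaps: 3


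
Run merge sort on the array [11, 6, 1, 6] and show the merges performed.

Divide and conquer:
  Merge [11] + [6] -> [6, 11]
  Merge [1] + [6] -> [1, 6]
  Merge [6, 11] + [1, 6] -> [1, 6, 6, 11]


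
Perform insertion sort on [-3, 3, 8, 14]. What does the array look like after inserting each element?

First element -3 is already 'sorted'
Insert 3: shifted 0 elements -> [-3, 3, 8, 14]
Insert 8: shifted 0 elements -> [-3, 3, 8, 14]
Insert 14: shifted 0 elements -> [-3, 3, 8, 14]


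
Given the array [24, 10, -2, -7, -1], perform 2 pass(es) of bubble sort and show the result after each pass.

After pass 1: [10, -2, -7, -1, 24] (4 swaps)
After pass 2: [-2, -7, -1, 10, 24] (3 swaps)
Total swaps: 7


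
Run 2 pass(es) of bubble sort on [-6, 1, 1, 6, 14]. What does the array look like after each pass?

After pass 1: [-6, 1, 1, 6, 14] (0 swaps)
After pass 2: [-6, 1, 1, 6, 14] (0 swaps)
Total swaps: 0


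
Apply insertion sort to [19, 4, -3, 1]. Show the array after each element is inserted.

First element 19 is already 'sorted'
Insert 4: shifted 1 elements -> [4, 19, -3, 1]
Insert -3: shifted 2 elements -> [-3, 4, 19, 1]
Insert 1: shifted 2 elements -> [-3, 1, 4, 19]


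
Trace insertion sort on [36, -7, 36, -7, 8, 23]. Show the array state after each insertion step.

First element 36 is already 'sorted'
Insert -7: shifted 1 elements -> [-7, 36, 36, -7, 8, 23]
Insert 36: shifted 0 elements -> [-7, 36, 36, -7, 8, 23]
Insert -7: shifted 2 elements -> [-7, -7, 36, 36, 8, 23]
Insert 8: shifted 2 elements -> [-7, -7, 8, 36, 36, 23]
Insert 23: shifted 2 elements -> [-7, -7, 8, 23, 36, 36]


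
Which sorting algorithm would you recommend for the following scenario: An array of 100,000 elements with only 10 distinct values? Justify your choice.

Best choice: 3-way quicksort or Counting sort
Reason: 3-way (Dutch national flag) partitioning groups every copy of the pivot together, so with only d=10 distinct keys quicksort finishes in O(n log d) expected time, which is effectively linear; counting sort runs in O(n + k) where k is the size of the key range (not the number of distinct values), so it is linear when the 10 values are integers drawn from a small known range


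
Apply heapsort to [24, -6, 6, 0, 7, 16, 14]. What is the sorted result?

Build heap: [24, 7, 16, 0, -6, 6, 14]
Extract 24: [16, 7, 14, 0, -6, 6, 24]
Extract 16: [14, 7, 6, 0, -6, 16, 24]
Extract 14: [7, 0, 6, -6, 14, 16, 24]
Extract 7: [6, 0, -6, 7, 14, 16, 24]
Extract 6: [0, -6, 6, 7, 14, 16, 24]
Extract 0: [-6, 0, 6, 7, 14, 16, 24]


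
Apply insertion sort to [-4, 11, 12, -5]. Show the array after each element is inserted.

First element -4 is already 'sorted'
Insert 11: shifted 0 elements -> [-4, 11, 12, -5]
Insert 12: shifted 0 elements -> [-4, 11, 12, -5]
Insert -5: shifted 3 elements -> [-5, -4, 11, 12]


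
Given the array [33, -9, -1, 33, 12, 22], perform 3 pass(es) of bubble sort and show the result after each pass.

After pass 1: [-9, -1, 33, 12, 22, 33] (4 swaps)
After pass 2: [-9, -1, 12, 22, 33, 33] (2 swaps)
After pass 3: [-9, -1, 12, 22, 33, 33] (0 swaps)
Total swaps: 6


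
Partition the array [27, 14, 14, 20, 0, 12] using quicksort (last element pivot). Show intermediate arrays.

Partition 1: pivot=12 at index 1 -> [0, 12, 14, 20, 27, 14]
Partition 2: pivot=14 at index 3 -> [0, 12, 14, 14, 27, 20]
Partition 3: pivot=20 at index 4 -> [0, 12, 14, 14, 20, 27]


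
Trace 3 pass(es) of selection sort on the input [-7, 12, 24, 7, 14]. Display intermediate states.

Pass 1: Select minimum -7 at index 0, swap -> [-7, 12, 24, 7, 14]
Pass 2: Select minimum 7 at index 3, swap -> [-7, 7, 24, 12, 14]
Pass 3: Select minimum 12 at index 3, swap -> [-7, 7, 12, 24, 14]


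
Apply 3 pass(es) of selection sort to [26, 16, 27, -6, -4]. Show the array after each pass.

Pass 1: Select minimum -6 at index 3, swap -> [-6, 16, 27, 26, -4]
Pass 2: Select minimum -4 at index 4, swap -> [-6, -4, 27, 26, 16]
Pass 3: Select minimum 16 at index 4, swap -> [-6, -4, 16, 26, 27]


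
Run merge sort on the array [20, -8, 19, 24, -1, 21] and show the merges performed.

Divide and conquer:
  Merge [-8] + [19] -> [-8, 19]
  Merge [20] + [-8, 19] -> [-8, 19, 20]
  Merge [-1] + [21] -> [-1, 21]
  Merge [24] + [-1, 21] -> [-1, 21, 24]
  Merge [-8, 19, 20] + [-1, 21, 24] -> [-8, -1, 19, 20, 21, 24]


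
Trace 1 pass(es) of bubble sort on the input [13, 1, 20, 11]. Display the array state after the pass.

After pass 1: [1, 13, 11, 20] (2 swaps)
Total swaps: 2


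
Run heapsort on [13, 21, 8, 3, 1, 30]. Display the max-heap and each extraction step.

Build heap: [30, 21, 13, 3, 1, 8]
Extract 30: [21, 8, 13, 3, 1, 30]
Extract 21: [13, 8, 1, 3, 21, 30]
Extract 13: [8, 3, 1, 13, 21, 30]
Extract 8: [3, 1, 8, 13, 21, 30]
Extract 3: [1, 3, 8, 13, 21, 30]


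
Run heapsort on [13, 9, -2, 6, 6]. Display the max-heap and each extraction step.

Build heap: [13, 9, -2, 6, 6]
Extract 13: [9, 6, -2, 6, 13]
Extract 9: [6, 6, -2, 9, 13]
Extract 6: [6, -2, 6, 9, 13]
Extract 6: [-2, 6, 6, 9, 13]


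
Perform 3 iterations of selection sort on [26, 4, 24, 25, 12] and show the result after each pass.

Pass 1: Select minimum 4 at index 1, swap -> [4, 26, 24, 25, 12]
Pass 2: Select minimum 12 at index 4, swap -> [4, 12, 24, 25, 26]
Pass 3: Select minimum 24 at index 2, swap -> [4, 12, 24, 25, 26]


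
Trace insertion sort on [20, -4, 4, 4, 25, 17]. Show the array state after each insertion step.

First element 20 is already 'sorted'
Insert -4: shifted 1 elements -> [-4, 20, 4, 4, 25, 17]
Insert 4: shifted 1 elements -> [-4, 4, 20, 4, 25, 17]
Insert 4: shifted 1 elements -> [-4, 4, 4, 20, 25, 17]
Insert 25: shifted 0 elements -> [-4, 4, 4, 20, 25, 17]
Insert 17: shifted 2 elements -> [-4, 4, 4, 17, 20, 25]


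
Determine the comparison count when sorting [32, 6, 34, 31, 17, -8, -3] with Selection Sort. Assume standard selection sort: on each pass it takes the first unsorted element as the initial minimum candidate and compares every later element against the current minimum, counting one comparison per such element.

Pass 1: scan indices 1..6 for the minimum = 6 comparison(s); min is -8, place at index 0 -> [-8, 6, 34, 31, 17, 32, -3]
Pass 2: scan indices 2..6 for the minimum = 5 comparison(s); min is -3, place at index 1 -> [-8, -3, 34, 31, 17, 32, 6]
Pass 3: scan indices 3..6 for the minimum = 4 comparison(s); min is 6, place at index 2 -> [-8, -3, 6, 31, 17, 32, 34]
Pass 4: scan indices 4..6 for the minimum = 3 comparison(s); min is 17, place at index 3 -> [-8, -3, 6, 17, 31, 32, 34]
Pass 5: scan indices 5..6 for the minimum = 2 comparison(s); min is 31, place at index 4 -> [-8, -3, 6, 17, 31, 32, 34]
Pass 6: scan indices 6..6 for the minimum = 1 comparison(s); min is 32, place at index 5 -> [-8, -3, 6, 17, 31, 32, 34]
Selection sort always scans the whole unsorted suffix, so the count is (n-1) + (n-2) + ... + 1 = n(n-1)/2 = 7*6/2 = 21 regardless of the input order.
Total comparisons: 6 + 5 + 4 + 3 + 2 + 1 = 21


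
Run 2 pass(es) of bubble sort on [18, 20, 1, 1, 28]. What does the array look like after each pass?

After pass 1: [18, 1, 1, 20, 28] (2 swaps)
After pass 2: [1, 1, 18, 20, 28] (2 swaps)
Total swaps: 4


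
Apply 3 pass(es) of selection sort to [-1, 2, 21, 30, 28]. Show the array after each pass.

Pass 1: Select minimum -1 at index 0, swap -> [-1, 2, 21, 30, 28]
Pass 2: Select minimum 2 at index 1, swap -> [-1, 2, 21, 30, 28]
Pass 3: Select minimum 21 at index 2, swap -> [-1, 2, 21, 30, 28]


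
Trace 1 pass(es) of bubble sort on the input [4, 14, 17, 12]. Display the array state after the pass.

After pass 1: [4, 14, 12, 17] (1 swaps)
Total swaps: 1


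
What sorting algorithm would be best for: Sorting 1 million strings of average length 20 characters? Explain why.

Best choice: MSD radix sort or Mergesort
Reason: MSD radix sort is a non-comparison sort that buckets the strings by successive character positions, running in time proportional to the total number of characters examined rather than O(n log n) string comparisons; mergesort is a stable O(n log n)-comparison alternative that works for arbitrary variable-length keys


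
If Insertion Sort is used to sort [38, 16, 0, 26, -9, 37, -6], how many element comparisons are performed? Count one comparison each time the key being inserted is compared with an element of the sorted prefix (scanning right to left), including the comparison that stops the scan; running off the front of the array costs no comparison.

Insert 16: 38 > 16 (shift), reached front = 1 comparison(s) -> [16, 38, 0, 26, -9, 37, -6]
Insert 0: 38 > 0 (shift), 16 > 0 (shift), reached front = 2 comparison(s) -> [0, 16, 38, 26, -9, 37, -6]
Insert 26: 38 > 26 (shift), 16 <= 26 (stop) = 2 comparison(s) -> [0, 16, 26, 38, -9, 37, -6]
Insert -9: 38 > -9 (shift), 26 > -9 (shift), 16 > -9 (shift), 0 > -9 (shift), reached front = 4 comparison(s) -> [-9, 0, 16, 26, 38, 37, -6]
Insert 37: 38 > 37 (shift), 26 <= 37 (stop) = 2 comparison(s) -> [-9, 0, 16, 26, 37, 38, -6]
Insert -6: 38 > -6 (shift), 37 > -6 (shift), 26 > -6 (shift), 16 > -6 (shift), 0 > -6 (shift), -9 <= -6 (stop) = 6 comparison(s) -> [-9, -6, 0, 16, 26, 37, 38]
Total comparisons: 1 + 2 + 2 + 4 + 2 + 6 = 17


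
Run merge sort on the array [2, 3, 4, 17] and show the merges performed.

Divide and conquer:
  Merge [2] + [3] -> [2, 3]
  Merge [4] + [17] -> [4, 17]
  Merge [2, 3] + [4, 17] -> [2, 3, 4, 17]


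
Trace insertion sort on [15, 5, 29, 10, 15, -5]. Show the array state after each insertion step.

First element 15 is already 'sorted'
Insert 5: shifted 1 elements -> [5, 15, 29, 10, 15, -5]
Insert 29: shifted 0 elements -> [5, 15, 29, 10, 15, -5]
Insert 10: shifted 2 elements -> [5, 10, 15, 29, 15, -5]
Insert 15: shifted 1 elements -> [5, 10, 15, 15, 29, -5]
Insert -5: shifted 5 elements -> [-5, 5, 10, 15, 15, 29]


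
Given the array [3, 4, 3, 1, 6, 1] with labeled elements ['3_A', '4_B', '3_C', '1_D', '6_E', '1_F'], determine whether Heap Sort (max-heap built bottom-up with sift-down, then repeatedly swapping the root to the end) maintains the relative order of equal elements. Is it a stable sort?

Trace Heap Sort on the labeled array (the key is the number; the letter only tracks identity):
  Build max-heap: [6_E, 4_B, 3_C, 1_D, 3_A, 1_F]
  Swap root 6_E to index 5, re-heapify first 5 -> [4_B, 3_A, 3_C, 1_D, 1_F, 6_E]
  Swap root 4_B to index 4, re-heapify first 4 -> [3_A, 1_F, 3_C, 1_D, 4_B, 6_E]
  Swap root 3_A to index 3, re-heapify first 3 -> [3_C, 1_F, 1_D, 3_A, 4_B, 6_E]
  Swap root 3_C to index 2, re-heapify first 2 -> [1_D, 1_F, 3_C, 3_A, 4_B, 6_E]
  Swap root 1_D to index 1, re-heapify first 1 -> [1_F, 1_D, 3_C, 3_A, 4_B, 6_E]
Final order: [1_F, 1_D, 3_C, 3_A, 4_B, 6_E]
Equal keys:
  value 1: originally 1_D, 1_F; after sorting 1_F, 1_D -> order changed
  value 3: originally 3_A, 3_C; after sorting 3_C, 3_A -> order changed
Equal keys were reordered, so Heap Sort is not stable: heap construction and root-to-end swaps move elements without regard to the original order of equal keys. (One such input is enough; an unstable sort may happen to preserve order on other inputs, but it gives no guarantee.)
Answer: Not stable


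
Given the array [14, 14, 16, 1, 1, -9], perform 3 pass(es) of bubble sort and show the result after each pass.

After pass 1: [14, 14, 1, 1, -9, 16] (3 swaps)
After pass 2: [14, 1, 1, -9, 14, 16] (3 swaps)
After pass 3: [1, 1, -9, 14, 14, 16] (3 swaps)
Total swaps: 9


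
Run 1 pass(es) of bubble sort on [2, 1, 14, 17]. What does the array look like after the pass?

After pass 1: [1, 2, 14, 17] (1 swaps)
Total swaps: 1


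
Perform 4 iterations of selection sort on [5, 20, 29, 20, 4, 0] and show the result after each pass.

Pass 1: Select minimum 0 at index 5, swap -> [0, 20, 29, 20, 4, 5]
Pass 2: Select minimum 4 at index 4, swap -> [0, 4, 29, 20, 20, 5]
Pass 3: Select minimum 5 at index 5, swap -> [0, 4, 5, 20, 20, 29]
Pass 4: Select minimum 20 at index 3, swap -> [0, 4, 5, 20, 20, 29]


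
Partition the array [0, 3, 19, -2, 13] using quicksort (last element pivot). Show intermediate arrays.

Partition 1: pivot=13 at index 3 -> [0, 3, -2, 13, 19]
Partition 2: pivot=-2 at index 0 -> [-2, 3, 0, 13, 19]
Partition 3: pivot=0 at index 1 -> [-2, 0, 3, 13, 19]


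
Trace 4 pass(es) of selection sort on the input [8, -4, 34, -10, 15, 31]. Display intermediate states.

Pass 1: Select minimum -10 at index 3, swap -> [-10, -4, 34, 8, 15, 31]
Pass 2: Select minimum -4 at index 1, swap -> [-10, -4, 34, 8, 15, 31]
Pass 3: Select minimum 8 at index 3, swap -> [-10, -4, 8, 34, 15, 31]
Pass 4: Select minimum 15 at index 4, swap -> [-10, -4, 8, 15, 34, 31]


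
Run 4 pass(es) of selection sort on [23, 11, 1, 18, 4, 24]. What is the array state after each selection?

Pass 1: Select minimum 1 at index 2, swap -> [1, 11, 23, 18, 4, 24]
Pass 2: Select minimum 4 at index 4, swap -> [1, 4, 23, 18, 11, 24]
Pass 3: Select minimum 11 at index 4, swap -> [1, 4, 11, 18, 23, 24]
Pass 4: Select minimum 18 at index 3, swap -> [1, 4, 11, 18, 23, 24]


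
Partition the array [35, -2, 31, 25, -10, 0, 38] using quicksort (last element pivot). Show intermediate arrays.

Partition 1: pivot=38 at index 6 -> [35, -2, 31, 25, -10, 0, 38]
Partition 2: pivot=0 at index 2 -> [-2, -10, 0, 25, 35, 31, 38]
Partition 3: pivot=-10 at index 0 -> [-10, -2, 0, 25, 35, 31, 38]
Partition 4: pivot=31 at index 4 -> [-10, -2, 0, 25, 31, 35, 38]


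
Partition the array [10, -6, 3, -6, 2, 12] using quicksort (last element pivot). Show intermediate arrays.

Partition 1: pivot=12 at index 5 -> [10, -6, 3, -6, 2, 12]
Partition 2: pivot=2 at index 2 -> [-6, -6, 2, 10, 3, 12]
Partition 3: pivot=-6 at index 1 -> [-6, -6, 2, 10, 3, 12]
Partition 4: pivot=3 at index 3 -> [-6, -6, 2, 3, 10, 12]


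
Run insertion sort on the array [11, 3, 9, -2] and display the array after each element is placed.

First element 11 is already 'sorted'
Insert 3: shifted 1 elements -> [3, 11, 9, -2]
Insert 9: shifted 1 elements -> [3, 9, 11, -2]
Insert -2: shifted 3 elements -> [-2, 3, 9, 11]


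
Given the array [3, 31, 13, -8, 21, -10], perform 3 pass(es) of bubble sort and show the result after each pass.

After pass 1: [3, 13, -8, 21, -10, 31] (4 swaps)
After pass 2: [3, -8, 13, -10, 21, 31] (2 swaps)
After pass 3: [-8, 3, -10, 13, 21, 31] (2 swaps)
Total swaps: 8


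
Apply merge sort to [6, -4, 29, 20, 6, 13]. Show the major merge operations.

Divide and conquer:
  Merge [-4] + [29] -> [-4, 29]
  Merge [6] + [-4, 29] -> [-4, 6, 29]
  Merge [6] + [13] -> [6, 13]
  Merge [20] + [6, 13] -> [6, 13, 20]
  Merge [-4, 6, 29] + [6, 13, 20] -> [-4, 6, 6, 13, 20, 29]


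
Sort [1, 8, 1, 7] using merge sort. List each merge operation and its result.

Divide and conquer:
  Merge [1] + [8] -> [1, 8]
  Merge [1] + [7] -> [1, 7]
  Merge [1, 8] + [1, 7] -> [1, 1, 7, 8]


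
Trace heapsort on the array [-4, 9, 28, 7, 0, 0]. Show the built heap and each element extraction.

Build heap: [28, 9, 0, 7, 0, -4]
Extract 28: [9, 7, 0, -4, 0, 28]
Extract 9: [7, 0, 0, -4, 9, 28]
Extract 7: [0, -4, 0, 7, 9, 28]
Extract 0: [0, -4, 0, 7, 9, 28]
Extract 0: [-4, 0, 0, 7, 9, 28]


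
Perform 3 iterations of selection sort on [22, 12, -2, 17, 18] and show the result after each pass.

Pass 1: Select minimum -2 at index 2, swap -> [-2, 12, 22, 17, 18]
Pass 2: Select minimum 12 at index 1, swap -> [-2, 12, 22, 17, 18]
Pass 3: Select minimum 17 at index 3, swap -> [-2, 12, 17, 22, 18]


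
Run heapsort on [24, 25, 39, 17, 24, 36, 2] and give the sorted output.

Build heap: [39, 25, 36, 17, 24, 24, 2]
Extract 39: [36, 25, 24, 17, 24, 2, 39]
Extract 36: [25, 24, 24, 17, 2, 36, 39]
Extract 25: [24, 17, 24, 2, 25, 36, 39]
Extract 24: [24, 17, 2, 24, 25, 36, 39]
Extract 24: [17, 2, 24, 24, 25, 36, 39]
Extract 17: [2, 17, 24, 24, 25, 36, 39]


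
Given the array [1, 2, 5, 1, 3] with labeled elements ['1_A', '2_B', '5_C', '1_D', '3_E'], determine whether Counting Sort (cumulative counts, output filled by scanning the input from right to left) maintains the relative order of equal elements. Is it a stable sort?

Trace Counting Sort on the labeled array (the key is the number; the letter only tracks identity):
  Counts for values 0..5: [0, 2, 1, 1, 0, 1]
  Cumulative counts: [0, 2, 3, 4, 4, 5]
  Scan right to left: place 3_E at output index 3
  Scan right to left: place 1_D at output index 1
  Scan right to left: place 5_C at output index 4
  Scan right to left: place 2_B at output index 2
  Scan right to left: place 1_A at output index 0
  Output: [1_A, 1_D, 2_B, 3_E, 5_C]
Equal keys:
  value 1: originally 1_A, 1_D; after sorting 1_A, 1_D -> order preserved
All equal keys kept their original relative order. Counting Sort is stable: scanning the input right to left with decreasing cumulative counts places later duplicates at later output positions.
Answer: Stable


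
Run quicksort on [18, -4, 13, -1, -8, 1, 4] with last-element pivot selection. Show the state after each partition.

Partition 1: pivot=4 at index 4 -> [-4, -1, -8, 1, 4, 18, 13]
Partition 2: pivot=1 at index 3 -> [-4, -1, -8, 1, 4, 18, 13]
Partition 3: pivot=-8 at index 0 -> [-8, -1, -4, 1, 4, 18, 13]
Partition 4: pivot=-4 at index 1 -> [-8, -4, -1, 1, 4, 18, 13]
Partition 5: pivot=13 at index 5 -> [-8, -4, -1, 1, 4, 13, 18]


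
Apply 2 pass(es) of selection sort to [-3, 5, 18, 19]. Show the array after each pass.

Pass 1: Select minimum -3 at index 0, swap -> [-3, 5, 18, 19]
Pass 2: Select minimum 5 at index 1, swap -> [-3, 5, 18, 19]


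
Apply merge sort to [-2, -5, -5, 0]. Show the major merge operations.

Divide and conquer:
  Merge [-2] + [-5] -> [-5, -2]
  Merge [-5] + [0] -> [-5, 0]
  Merge [-5, -2] + [-5, 0] -> [-5, -5, -2, 0]


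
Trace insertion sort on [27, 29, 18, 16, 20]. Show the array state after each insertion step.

First element 27 is already 'sorted'
Insert 29: shifted 0 elements -> [27, 29, 18, 16, 20]
Insert 18: shifted 2 elements -> [18, 27, 29, 16, 20]
Insert 16: shifted 3 elements -> [16, 18, 27, 29, 20]
Insert 20: shifted 2 elements -> [16, 18, 20, 27, 29]


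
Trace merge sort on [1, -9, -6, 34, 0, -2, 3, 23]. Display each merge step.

Divide and conquer:
  Merge [1] + [-9] -> [-9, 1]
  Merge [-6] + [34] -> [-6, 34]
  Merge [-9, 1] + [-6, 34] -> [-9, -6, 1, 34]
  Merge [0] + [-2] -> [-2, 0]
  Merge [3] + [23] -> [3, 23]
  Merge [-2, 0] + [3, 23] -> [-2, 0, 3, 23]
  Merge [-9, -6, 1, 34] + [-2, 0, 3, 23] -> [-9, -6, -2, 0, 1, 3, 23, 34]


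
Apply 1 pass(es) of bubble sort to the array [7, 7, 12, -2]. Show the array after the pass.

After pass 1: [7, 7, -2, 12] (1 swaps)
Total swaps: 1


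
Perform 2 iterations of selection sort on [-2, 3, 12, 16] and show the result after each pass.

Pass 1: Select minimum -2 at index 0, swap -> [-2, 3, 12, 16]
Pass 2: Select minimum 3 at index 1, swap -> [-2, 3, 12, 16]


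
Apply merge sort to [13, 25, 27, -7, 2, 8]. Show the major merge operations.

Divide and conquer:
  Merge [25] + [27] -> [25, 27]
  Merge [13] + [25, 27] -> [13, 25, 27]
  Merge [2] + [8] -> [2, 8]
  Merge [-7] + [2, 8] -> [-7, 2, 8]
  Merge [13, 25, 27] + [-7, 2, 8] -> [-7, 2, 8, 13, 25, 27]


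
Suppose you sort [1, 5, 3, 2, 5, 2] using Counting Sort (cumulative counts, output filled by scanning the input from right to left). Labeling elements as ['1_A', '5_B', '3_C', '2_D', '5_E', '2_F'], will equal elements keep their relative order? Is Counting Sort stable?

Trace Counting Sort on the labeled array (the key is the number; the letter only tracks identity):
  Counts for values 0..5: [0, 1, 2, 1, 0, 2]
  Cumulative counts: [0, 1, 3, 4, 4, 6]
  Scan right to left: place 2_F at output index 2
  Scan right to left: place 5_E at output index 5
  Scan right to left: place 2_D at output index 1
  Scan right to left: place 3_C at output index 3
  Scan right to left: place 5_B at output index 4
  Scan right to left: place 1_A at output index 0
  Output: [1_A, 2_D, 2_F, 3_C, 5_B, 5_E]
Equal keys:
  value 2: originally 2_D, 2_F; after sorting 2_D, 2_F -> order preserved
  value 5: originally 5_B, 5_E; after sorting 5_B, 5_E -> order preserved
All equal keys kept their original relative order. Counting Sort is stable: scanning the input right to left with decreasing cumulative counts places later duplicates at later output positions.
Answer: Stable


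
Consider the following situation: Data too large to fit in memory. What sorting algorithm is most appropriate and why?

Best choice: External merge sort
Reason: Minimizes disk I/O by sequential reads/writes


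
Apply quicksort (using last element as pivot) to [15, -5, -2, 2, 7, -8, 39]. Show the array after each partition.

Partition 1: pivot=39 at index 6 -> [15, -5, -2, 2, 7, -8, 39]
Partition 2: pivot=-8 at index 0 -> [-8, -5, -2, 2, 7, 15, 39]
Partition 3: pivot=15 at index 5 -> [-8, -5, -2, 2, 7, 15, 39]
Partition 4: pivot=7 at index 4 -> [-8, -5, -2, 2, 7, 15, 39]
Partition 5: pivot=2 at index 3 -> [-8, -5, -2, 2, 7, 15, 39]
Partition 6: pivot=-2 at index 2 -> [-8, -5, -2, 2, 7, 15, 39]


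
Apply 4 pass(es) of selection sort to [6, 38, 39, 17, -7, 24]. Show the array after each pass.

Pass 1: Select minimum -7 at index 4, swap -> [-7, 38, 39, 17, 6, 24]
Pass 2: Select minimum 6 at index 4, swap -> [-7, 6, 39, 17, 38, 24]
Pass 3: Select minimum 17 at index 3, swap -> [-7, 6, 17, 39, 38, 24]
Pass 4: Select minimum 24 at index 5, swap -> [-7, 6, 17, 24, 38, 39]


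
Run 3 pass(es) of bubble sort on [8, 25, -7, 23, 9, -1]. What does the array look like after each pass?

After pass 1: [8, -7, 23, 9, -1, 25] (4 swaps)
After pass 2: [-7, 8, 9, -1, 23, 25] (3 swaps)
After pass 3: [-7, 8, -1, 9, 23, 25] (1 swaps)
Total swaps: 8


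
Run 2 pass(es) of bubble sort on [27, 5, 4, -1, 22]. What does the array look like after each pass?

After pass 1: [5, 4, -1, 22, 27] (4 swaps)
After pass 2: [4, -1, 5, 22, 27] (2 swaps)
Total swaps: 6


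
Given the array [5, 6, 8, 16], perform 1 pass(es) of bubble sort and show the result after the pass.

After pass 1: [5, 6, 8, 16] (0 swaps)
Total swaps: 0


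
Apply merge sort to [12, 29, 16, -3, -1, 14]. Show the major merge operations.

Divide and conquer:
  Merge [29] + [16] -> [16, 29]
  Merge [12] + [16, 29] -> [12, 16, 29]
  Merge [-1] + [14] -> [-1, 14]
  Merge [-3] + [-1, 14] -> [-3, -1, 14]
  Merge [12, 16, 29] + [-3, -1, 14] -> [-3, -1, 12, 14, 16, 29]


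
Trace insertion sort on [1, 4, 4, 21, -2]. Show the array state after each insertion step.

First element 1 is already 'sorted'
Insert 4: shifted 0 elements -> [1, 4, 4, 21, -2]
Insert 4: shifted 0 elements -> [1, 4, 4, 21, -2]
Insert 21: shifted 0 elements -> [1, 4, 4, 21, -2]
Insert -2: shifted 4 elements -> [-2, 1, 4, 4, 21]


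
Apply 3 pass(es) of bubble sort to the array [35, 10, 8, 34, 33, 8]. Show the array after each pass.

After pass 1: [10, 8, 34, 33, 8, 35] (5 swaps)
After pass 2: [8, 10, 33, 8, 34, 35] (3 swaps)
After pass 3: [8, 10, 8, 33, 34, 35] (1 swaps)
Total swaps: 9


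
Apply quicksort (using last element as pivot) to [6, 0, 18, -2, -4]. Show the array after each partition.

Partition 1: pivot=-4 at index 0 -> [-4, 0, 18, -2, 6]
Partition 2: pivot=6 at index 3 -> [-4, 0, -2, 6, 18]
Partition 3: pivot=-2 at index 1 -> [-4, -2, 0, 6, 18]


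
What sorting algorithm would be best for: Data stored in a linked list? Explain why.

Best choice: Merge sort
Reason: Merge sort doesn't require random access; can be done in O(1) extra space for linked lists


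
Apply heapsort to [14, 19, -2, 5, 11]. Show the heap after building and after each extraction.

Build heap: [19, 14, -2, 5, 11]
Extract 19: [14, 11, -2, 5, 19]
Extract 14: [11, 5, -2, 14, 19]
Extract 11: [5, -2, 11, 14, 19]
Extract 5: [-2, 5, 11, 14, 19]


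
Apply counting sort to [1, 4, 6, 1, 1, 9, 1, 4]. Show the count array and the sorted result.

Count array: [0, 4, 0, 0, 2, 0, 1, 0, 0, 1]
(count[i] = number of elements equal to i)
Cumulative count: [0, 4, 4, 4, 6, 6, 7, 7, 7, 8]
Sorted: [1, 1, 1, 1, 4, 4, 6, 9]


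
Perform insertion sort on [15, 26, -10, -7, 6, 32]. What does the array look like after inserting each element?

First element 15 is already 'sorted'
Insert 26: shifted 0 elements -> [15, 26, -10, -7, 6, 32]
Insert -10: shifted 2 elements -> [-10, 15, 26, -7, 6, 32]
Insert -7: shifted 2 elements -> [-10, -7, 15, 26, 6, 32]
Insert 6: shifted 2 elements -> [-10, -7, 6, 15, 26, 32]
Insert 32: shifted 0 elements -> [-10, -7, 6, 15, 26, 32]


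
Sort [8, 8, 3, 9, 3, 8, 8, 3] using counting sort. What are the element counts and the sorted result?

Count array: [0, 0, 0, 3, 0, 0, 0, 0, 4, 1]
(count[i] = number of elements equal to i)
Cumulative count: [0, 0, 0, 3, 3, 3, 3, 3, 7, 8]
Sorted: [3, 3, 3, 8, 8, 8, 8, 9]


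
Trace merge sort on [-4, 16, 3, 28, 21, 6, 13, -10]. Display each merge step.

Divide and conquer:
  Merge [-4] + [16] -> [-4, 16]
  Merge [3] + [28] -> [3, 28]
  Merge [-4, 16] + [3, 28] -> [-4, 3, 16, 28]
  Merge [21] + [6] -> [6, 21]
  Merge [13] + [-10] -> [-10, 13]
  Merge [6, 21] + [-10, 13] -> [-10, 6, 13, 21]
  Merge [-4, 3, 16, 28] + [-10, 6, 13, 21] -> [-10, -4, 3, 6, 13, 16, 21, 28]


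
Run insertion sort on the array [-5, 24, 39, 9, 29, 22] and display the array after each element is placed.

First element -5 is already 'sorted'
Insert 24: shifted 0 elements -> [-5, 24, 39, 9, 29, 22]
Insert 39: shifted 0 elements -> [-5, 24, 39, 9, 29, 22]
Insert 9: shifted 2 elements -> [-5, 9, 24, 39, 29, 22]
Insert 29: shifted 1 elements -> [-5, 9, 24, 29, 39, 22]
Insert 22: shifted 3 elements -> [-5, 9, 22, 24, 29, 39]


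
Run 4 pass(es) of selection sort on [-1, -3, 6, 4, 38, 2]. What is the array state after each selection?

Pass 1: Select minimum -3 at index 1, swap -> [-3, -1, 6, 4, 38, 2]
Pass 2: Select minimum -1 at index 1, swap -> [-3, -1, 6, 4, 38, 2]
Pass 3: Select minimum 2 at index 5, swap -> [-3, -1, 2, 4, 38, 6]
Pass 4: Select minimum 4 at index 3, swap -> [-3, -1, 2, 4, 38, 6]


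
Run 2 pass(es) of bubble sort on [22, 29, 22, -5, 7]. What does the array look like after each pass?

After pass 1: [22, 22, -5, 7, 29] (3 swaps)
After pass 2: [22, -5, 7, 22, 29] (2 swaps)
Total swaps: 5


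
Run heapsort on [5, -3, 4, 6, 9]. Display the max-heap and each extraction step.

Build heap: [9, 6, 4, 5, -3]
Extract 9: [6, 5, 4, -3, 9]
Extract 6: [5, -3, 4, 6, 9]
Extract 5: [4, -3, 5, 6, 9]
Extract 4: [-3, 4, 5, 6, 9]


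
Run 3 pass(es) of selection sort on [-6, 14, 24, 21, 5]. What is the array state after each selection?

Pass 1: Select minimum -6 at index 0, swap -> [-6, 14, 24, 21, 5]
Pass 2: Select minimum 5 at index 4, swap -> [-6, 5, 24, 21, 14]
Pass 3: Select minimum 14 at index 4, swap -> [-6, 5, 14, 21, 24]


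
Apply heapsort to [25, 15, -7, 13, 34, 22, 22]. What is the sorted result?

Build heap: [34, 25, 22, 13, 15, -7, 22]
Extract 34: [25, 22, 22, 13, 15, -7, 34]
Extract 25: [22, 15, 22, 13, -7, 25, 34]
Extract 22: [22, 15, -7, 13, 22, 25, 34]
Extract 22: [15, 13, -7, 22, 22, 25, 34]
Extract 15: [13, -7, 15, 22, 22, 25, 34]
Extract 13: [-7, 13, 15, 22, 22, 25, 34]


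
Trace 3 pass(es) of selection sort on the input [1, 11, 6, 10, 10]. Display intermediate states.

Pass 1: Select minimum 1 at index 0, swap -> [1, 11, 6, 10, 10]
Pass 2: Select minimum 6 at index 2, swap -> [1, 6, 11, 10, 10]
Pass 3: Select minimum 10 at index 3, swap -> [1, 6, 10, 11, 10]


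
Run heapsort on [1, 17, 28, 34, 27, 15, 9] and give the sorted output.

Build heap: [34, 27, 28, 17, 1, 15, 9]
Extract 34: [28, 27, 15, 17, 1, 9, 34]
Extract 28: [27, 17, 15, 9, 1, 28, 34]
Extract 27: [17, 9, 15, 1, 27, 28, 34]
Extract 17: [15, 9, 1, 17, 27, 28, 34]
Extract 15: [9, 1, 15, 17, 27, 28, 34]
Extract 9: [1, 9, 15, 17, 27, 28, 34]


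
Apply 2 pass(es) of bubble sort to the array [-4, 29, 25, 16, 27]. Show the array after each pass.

After pass 1: [-4, 25, 16, 27, 29] (3 swaps)
After pass 2: [-4, 16, 25, 27, 29] (1 swaps)
Total swaps: 4


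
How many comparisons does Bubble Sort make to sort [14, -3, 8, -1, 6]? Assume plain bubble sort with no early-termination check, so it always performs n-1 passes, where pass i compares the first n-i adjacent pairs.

Pass 1: compare adjacent pairs (0,1)..(3,4) = 4 comparison(s), 4 swap(s) -> [-3, 8, -1, 6, 14]
Pass 2: compare adjacent pairs (0,1)..(2,3) = 3 comparison(s), 2 swap(s) -> [-3, -1, 6, 8, 14]
Pass 3: compare adjacent pairs (0,1)..(1,2) = 2 comparison(s), 0 swap(s) -> [-3, -1, 6, 8, 14]
Pass 4: compare adjacent pairs (0,1)..(0,1) = 1 comparison(s), 0 swap(s) -> [-3, -1, 6, 8, 14]
Total comparisons: 4 + 3 + 2 + 1 = 10


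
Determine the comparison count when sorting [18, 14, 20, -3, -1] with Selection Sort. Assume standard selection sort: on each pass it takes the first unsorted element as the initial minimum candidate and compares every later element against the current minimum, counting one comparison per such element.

Pass 1: scan indices 1..4 for the minimum = 4 comparison(s); min is -3, place at index 0 -> [-3, 14, 20, 18, -1]
Pass 2: scan indices 2..4 for the minimum = 3 comparison(s); min is -1, place at index 1 -> [-3, -1, 20, 18, 14]
Pass 3: scan indices 3..4 for the minimum = 2 comparison(s); min is 14, place at index 2 -> [-3, -1, 14, 18, 20]
Pass 4: scan indices 4..4 for the minimum = 1 comparison(s); min is 18, place at index 3 -> [-3, -1, 14, 18, 20]
Selection sort always scans the whole unsorted suffix, so the count is (n-1) + (n-2) + ... + 1 = n(n-1)/2 = 5*4/2 = 10 regardless of the input order.
Total comparisons: 4 + 3 + 2 + 1 = 10


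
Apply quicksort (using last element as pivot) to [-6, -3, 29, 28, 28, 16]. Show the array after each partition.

Partition 1: pivot=16 at index 2 -> [-6, -3, 16, 28, 28, 29]
Partition 2: pivot=-3 at index 1 -> [-6, -3, 16, 28, 28, 29]
Partition 3: pivot=29 at index 5 -> [-6, -3, 16, 28, 28, 29]
Partition 4: pivot=28 at index 4 -> [-6, -3, 16, 28, 28, 29]


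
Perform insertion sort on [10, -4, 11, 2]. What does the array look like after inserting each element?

First element 10 is already 'sorted'
Insert -4: shifted 1 elements -> [-4, 10, 11, 2]
Insert 11: shifted 0 elements -> [-4, 10, 11, 2]
Insert 2: shifted 2 elements -> [-4, 2, 10, 11]


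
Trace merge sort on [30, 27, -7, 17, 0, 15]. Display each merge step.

Divide and conquer:
  Merge [27] + [-7] -> [-7, 27]
  Merge [30] + [-7, 27] -> [-7, 27, 30]
  Merge [0] + [15] -> [0, 15]
  Merge [17] + [0, 15] -> [0, 15, 17]
  Merge [-7, 27, 30] + [0, 15, 17] -> [-7, 0, 15, 17, 27, 30]


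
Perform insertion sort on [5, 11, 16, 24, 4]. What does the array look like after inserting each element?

First element 5 is already 'sorted'
Insert 11: shifted 0 elements -> [5, 11, 16, 24, 4]
Insert 16: shifted 0 elements -> [5, 11, 16, 24, 4]
Insert 24: shifted 0 elements -> [5, 11, 16, 24, 4]
Insert 4: shifted 4 elements -> [4, 5, 11, 16, 24]


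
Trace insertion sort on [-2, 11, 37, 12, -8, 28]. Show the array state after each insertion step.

First element -2 is already 'sorted'
Insert 11: shifted 0 elements -> [-2, 11, 37, 12, -8, 28]
Insert 37: shifted 0 elements -> [-2, 11, 37, 12, -8, 28]
Insert 12: shifted 1 elements -> [-2, 11, 12, 37, -8, 28]
Insert -8: shifted 4 elements -> [-8, -2, 11, 12, 37, 28]
Insert 28: shifted 1 elements -> [-8, -2, 11, 12, 28, 37]


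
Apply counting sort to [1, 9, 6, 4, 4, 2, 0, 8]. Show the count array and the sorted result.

Count array: [1, 1, 1, 0, 2, 0, 1, 0, 1, 1]
(count[i] = number of elements equal to i)
Cumulative count: [1, 2, 3, 3, 5, 5, 6, 6, 7, 8]
Sorted: [0, 1, 2, 4, 4, 6, 8, 9]


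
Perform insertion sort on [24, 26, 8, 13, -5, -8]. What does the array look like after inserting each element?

First element 24 is already 'sorted'
Insert 26: shifted 0 elements -> [24, 26, 8, 13, -5, -8]
Insert 8: shifted 2 elements -> [8, 24, 26, 13, -5, -8]
Insert 13: shifted 2 elements -> [8, 13, 24, 26, -5, -8]
Insert -5: shifted 4 elements -> [-5, 8, 13, 24, 26, -8]
Insert -8: shifted 5 elements -> [-8, -5, 8, 13, 24, 26]


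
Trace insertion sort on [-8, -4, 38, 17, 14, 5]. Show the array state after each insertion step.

First element -8 is already 'sorted'
Insert -4: shifted 0 elements -> [-8, -4, 38, 17, 14, 5]
Insert 38: shifted 0 elements -> [-8, -4, 38, 17, 14, 5]
Insert 17: shifted 1 elements -> [-8, -4, 17, 38, 14, 5]
Insert 14: shifted 2 elements -> [-8, -4, 14, 17, 38, 5]
Insert 5: shifted 3 elements -> [-8, -4, 5, 14, 17, 38]


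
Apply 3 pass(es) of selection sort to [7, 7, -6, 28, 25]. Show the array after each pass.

Pass 1: Select minimum -6 at index 2, swap -> [-6, 7, 7, 28, 25]
Pass 2: Select minimum 7 at index 1, swap -> [-6, 7, 7, 28, 25]
Pass 3: Select minimum 7 at index 2, swap -> [-6, 7, 7, 28, 25]


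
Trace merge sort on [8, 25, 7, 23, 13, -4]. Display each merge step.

Divide and conquer:
  Merge [25] + [7] -> [7, 25]
  Merge [8] + [7, 25] -> [7, 8, 25]
  Merge [13] + [-4] -> [-4, 13]
  Merge [23] + [-4, 13] -> [-4, 13, 23]
  Merge [7, 8, 25] + [-4, 13, 23] -> [-4, 7, 8, 13, 23, 25]


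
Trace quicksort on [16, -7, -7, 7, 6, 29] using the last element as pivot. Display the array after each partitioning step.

Partition 1: pivot=29 at index 5 -> [16, -7, -7, 7, 6, 29]
Partition 2: pivot=6 at index 2 -> [-7, -7, 6, 7, 16, 29]
Partition 3: pivot=-7 at index 1 -> [-7, -7, 6, 7, 16, 29]
Partition 4: pivot=16 at index 4 -> [-7, -7, 6, 7, 16, 29]


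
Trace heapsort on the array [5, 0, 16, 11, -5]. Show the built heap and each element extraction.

Build heap: [16, 11, 5, 0, -5]
Extract 16: [11, 0, 5, -5, 16]
Extract 11: [5, 0, -5, 11, 16]
Extract 5: [0, -5, 5, 11, 16]
Extract 0: [-5, 0, 5, 11, 16]


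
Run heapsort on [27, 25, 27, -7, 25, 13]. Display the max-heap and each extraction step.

Build heap: [27, 25, 27, -7, 25, 13]
Extract 27: [27, 25, 13, -7, 25, 27]
Extract 27: [25, 25, 13, -7, 27, 27]
Extract 25: [25, -7, 13, 25, 27, 27]
Extract 25: [13, -7, 25, 25, 27, 27]
Extract 13: [-7, 13, 25, 25, 27, 27]


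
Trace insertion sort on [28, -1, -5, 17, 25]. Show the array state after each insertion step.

First element 28 is already 'sorted'
Insert -1: shifted 1 elements -> [-1, 28, -5, 17, 25]
Insert -5: shifted 2 elements -> [-5, -1, 28, 17, 25]
Insert 17: shifted 1 elements -> [-5, -1, 17, 28, 25]
Insert 25: shifted 1 elements -> [-5, -1, 17, 25, 28]


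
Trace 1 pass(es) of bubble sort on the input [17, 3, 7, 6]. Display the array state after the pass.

After pass 1: [3, 7, 6, 17] (3 swaps)
Total swaps: 3


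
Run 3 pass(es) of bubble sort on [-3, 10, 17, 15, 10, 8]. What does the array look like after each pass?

After pass 1: [-3, 10, 15, 10, 8, 17] (3 swaps)
After pass 2: [-3, 10, 10, 8, 15, 17] (2 swaps)
After pass 3: [-3, 10, 8, 10, 15, 17] (1 swaps)
Total swaps: 6


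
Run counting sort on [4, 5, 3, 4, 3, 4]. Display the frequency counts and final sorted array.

Count array: [0, 0, 0, 2, 3, 1]
(count[i] = number of elements equal to i)
Cumulative count: [0, 0, 0, 2, 5, 6]
Sorted: [3, 3, 4, 4, 4, 5]


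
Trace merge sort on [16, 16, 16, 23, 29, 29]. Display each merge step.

Divide and conquer:
  Merge [16] + [16] -> [16, 16]
  Merge [16] + [16, 16] -> [16, 16, 16]
  Merge [29] + [29] -> [29, 29]
  Merge [23] + [29, 29] -> [23, 29, 29]
  Merge [16, 16, 16] + [23, 29, 29] -> [16, 16, 16, 23, 29, 29]


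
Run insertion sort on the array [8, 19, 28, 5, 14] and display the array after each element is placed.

First element 8 is already 'sorted'
Insert 19: shifted 0 elements -> [8, 19, 28, 5, 14]
Insert 28: shifted 0 elements -> [8, 19, 28, 5, 14]
Insert 5: shifted 3 elements -> [5, 8, 19, 28, 14]
Insert 14: shifted 2 elements -> [5, 8, 14, 19, 28]


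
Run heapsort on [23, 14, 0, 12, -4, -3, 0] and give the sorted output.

Build heap: [23, 14, 0, 12, -4, -3, 0]
Extract 23: [14, 12, 0, 0, -4, -3, 23]
Extract 14: [12, 0, 0, -3, -4, 14, 23]
Extract 12: [0, -3, 0, -4, 12, 14, 23]
Extract 0: [0, -3, -4, 0, 12, 14, 23]
Extract 0: [-3, -4, 0, 0, 12, 14, 23]
Extract -3: [-4, -3, 0, 0, 12, 14, 23]


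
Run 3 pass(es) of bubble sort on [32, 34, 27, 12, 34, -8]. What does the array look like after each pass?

After pass 1: [32, 27, 12, 34, -8, 34] (3 swaps)
After pass 2: [27, 12, 32, -8, 34, 34] (3 swaps)
After pass 3: [12, 27, -8, 32, 34, 34] (2 swaps)
Total swaps: 8


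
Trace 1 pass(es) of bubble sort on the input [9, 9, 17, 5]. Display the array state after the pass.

After pass 1: [9, 9, 5, 17] (1 swaps)
Total swaps: 1
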